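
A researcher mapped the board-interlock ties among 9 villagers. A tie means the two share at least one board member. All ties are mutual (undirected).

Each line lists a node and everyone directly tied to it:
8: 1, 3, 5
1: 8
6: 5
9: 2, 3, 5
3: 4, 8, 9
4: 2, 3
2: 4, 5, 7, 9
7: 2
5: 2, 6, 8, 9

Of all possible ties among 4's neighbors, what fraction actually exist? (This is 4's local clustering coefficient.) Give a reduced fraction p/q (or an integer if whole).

0

4's neighbors: 2 and 3 (k = 2).
Possible neighbor pairs: C(2,2) = 1. Edges among them: none → e = 0.
Clustering(4) = 0/1.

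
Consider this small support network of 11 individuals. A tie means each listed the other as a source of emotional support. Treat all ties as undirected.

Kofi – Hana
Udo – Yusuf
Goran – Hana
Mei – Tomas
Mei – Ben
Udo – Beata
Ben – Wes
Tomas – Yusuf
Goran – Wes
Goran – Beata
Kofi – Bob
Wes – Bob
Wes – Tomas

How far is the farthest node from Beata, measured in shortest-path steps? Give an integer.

Distances from Beata: Ben:3, Bob:3, Goran:1, Hana:2, Kofi:3, Mei:4, Tomas:3, Udo:1, Wes:2, Yusuf:2.
The largest is 4 (to Mei), so the eccentricity of Beata is 4.

4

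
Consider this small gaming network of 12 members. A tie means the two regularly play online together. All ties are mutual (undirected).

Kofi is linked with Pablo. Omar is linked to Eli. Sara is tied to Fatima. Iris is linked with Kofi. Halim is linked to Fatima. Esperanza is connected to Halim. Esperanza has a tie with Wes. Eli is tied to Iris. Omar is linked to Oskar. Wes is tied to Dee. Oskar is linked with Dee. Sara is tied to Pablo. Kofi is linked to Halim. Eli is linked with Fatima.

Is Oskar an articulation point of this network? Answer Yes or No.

No

Even without Oskar, every remaining node can still reach every other (the residual graph is connected), so Oskar is not a cut vertex.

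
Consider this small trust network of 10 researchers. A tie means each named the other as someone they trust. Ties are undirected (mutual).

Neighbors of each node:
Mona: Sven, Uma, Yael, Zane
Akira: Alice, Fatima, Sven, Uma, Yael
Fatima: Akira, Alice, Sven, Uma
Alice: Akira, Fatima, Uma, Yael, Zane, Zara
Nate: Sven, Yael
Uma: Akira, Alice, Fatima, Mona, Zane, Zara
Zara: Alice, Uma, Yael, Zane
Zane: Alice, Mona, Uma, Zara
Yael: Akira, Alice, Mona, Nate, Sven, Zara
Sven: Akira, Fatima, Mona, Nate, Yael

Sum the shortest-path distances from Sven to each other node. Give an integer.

Distances from Sven: Akira:1, Alice:2, Fatima:1, Mona:1, Nate:1, Uma:2, Yael:1, Zane:2, Zara:2.
Sum = 1 + 2 + 1 + 1 + 1 + 2 + 1 + 2 + 2 = 13.

13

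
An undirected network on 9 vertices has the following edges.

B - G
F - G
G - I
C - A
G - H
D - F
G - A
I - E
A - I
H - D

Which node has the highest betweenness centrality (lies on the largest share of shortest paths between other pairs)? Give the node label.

G

Unnormalized betweenness of each node: A:7, B:0, C:0, D:1/2, E:0, F:3, G:39/2, H:3, I:7.
G has the largest value, 39/2, making it the main broker — the node through which the most shortest paths run.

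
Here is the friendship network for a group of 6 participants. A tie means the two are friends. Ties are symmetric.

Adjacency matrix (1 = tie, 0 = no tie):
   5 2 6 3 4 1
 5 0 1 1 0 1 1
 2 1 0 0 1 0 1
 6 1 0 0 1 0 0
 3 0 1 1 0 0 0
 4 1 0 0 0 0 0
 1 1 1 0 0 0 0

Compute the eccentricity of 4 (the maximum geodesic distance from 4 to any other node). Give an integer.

3

Distances from 4: 1:2, 2:2, 3:3, 5:1, 6:2.
The largest is 3 (to 3), so the eccentricity of 4 is 3.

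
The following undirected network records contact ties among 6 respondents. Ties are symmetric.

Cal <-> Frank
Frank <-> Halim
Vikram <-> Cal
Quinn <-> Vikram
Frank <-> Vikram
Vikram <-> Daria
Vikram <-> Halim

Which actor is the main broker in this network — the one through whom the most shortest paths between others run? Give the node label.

Vikram

Unnormalized betweenness of each node: Cal:0, Daria:0, Frank:1/2, Halim:0, Quinn:0, Vikram:15/2.
Vikram has the largest value, 15/2, making it the main broker — the node through which the most shortest paths run.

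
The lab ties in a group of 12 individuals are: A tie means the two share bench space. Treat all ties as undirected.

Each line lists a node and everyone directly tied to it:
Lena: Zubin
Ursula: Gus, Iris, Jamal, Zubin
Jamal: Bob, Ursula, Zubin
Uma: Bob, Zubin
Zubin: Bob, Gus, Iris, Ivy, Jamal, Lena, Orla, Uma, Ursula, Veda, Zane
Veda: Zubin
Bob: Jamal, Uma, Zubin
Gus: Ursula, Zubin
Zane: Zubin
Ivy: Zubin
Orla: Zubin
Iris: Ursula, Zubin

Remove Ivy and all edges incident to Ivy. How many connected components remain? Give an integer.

Ivy's neighbors (Zubin) remain reachable from one another through other ties, so the rest of the network stays in one piece.

1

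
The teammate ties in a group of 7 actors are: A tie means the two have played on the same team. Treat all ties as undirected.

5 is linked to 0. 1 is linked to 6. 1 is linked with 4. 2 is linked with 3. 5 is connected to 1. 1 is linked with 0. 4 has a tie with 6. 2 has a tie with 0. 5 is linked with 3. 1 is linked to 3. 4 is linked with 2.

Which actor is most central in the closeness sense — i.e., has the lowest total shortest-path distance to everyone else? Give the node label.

Farness (sum of distances to all others) for each node — 0:9, 1:7, 2:9, 3:9, 4:9, 5:9, 6:10.
The smallest farness is 7, for 1, so 1 has the highest closeness.

1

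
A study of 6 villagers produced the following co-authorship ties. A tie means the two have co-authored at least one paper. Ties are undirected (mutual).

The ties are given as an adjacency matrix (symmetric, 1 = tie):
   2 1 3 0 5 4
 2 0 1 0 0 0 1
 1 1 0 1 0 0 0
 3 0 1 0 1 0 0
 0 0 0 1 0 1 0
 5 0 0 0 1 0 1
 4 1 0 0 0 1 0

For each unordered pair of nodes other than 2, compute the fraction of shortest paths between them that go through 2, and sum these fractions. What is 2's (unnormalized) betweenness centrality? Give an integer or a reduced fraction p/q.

Pairs whose geodesics pass through 2 — 1–5: 1/2; 1–4: 1; 3–4: 1/2.
All other pairs contribute 0.
Summing the contributions gives betweenness(2) = 2.

2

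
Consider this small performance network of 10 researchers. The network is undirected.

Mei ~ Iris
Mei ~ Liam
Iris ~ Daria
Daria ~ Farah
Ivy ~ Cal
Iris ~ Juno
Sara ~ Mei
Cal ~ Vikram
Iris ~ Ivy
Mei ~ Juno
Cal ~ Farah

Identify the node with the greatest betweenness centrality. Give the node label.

Iris

Unnormalized betweenness of each node: Cal:9, Daria:5, Farah:2, Iris:21, Ivy:10, Juno:0, Liam:0, Mei:15, Sara:0, Vikram:0.
Iris has the largest value, 21, making it the main broker — the node through which the most shortest paths run.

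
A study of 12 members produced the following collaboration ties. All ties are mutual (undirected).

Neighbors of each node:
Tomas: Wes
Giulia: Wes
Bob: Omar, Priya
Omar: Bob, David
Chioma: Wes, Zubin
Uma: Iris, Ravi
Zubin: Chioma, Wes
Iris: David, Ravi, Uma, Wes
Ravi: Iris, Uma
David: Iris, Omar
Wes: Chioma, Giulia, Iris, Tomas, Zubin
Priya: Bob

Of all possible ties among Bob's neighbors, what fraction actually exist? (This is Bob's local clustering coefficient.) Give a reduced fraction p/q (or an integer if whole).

0

Bob's neighbors: Omar and Priya (k = 2).
Possible neighbor pairs: C(2,2) = 1. Edges among them: none → e = 0.
Clustering(Bob) = 0/1.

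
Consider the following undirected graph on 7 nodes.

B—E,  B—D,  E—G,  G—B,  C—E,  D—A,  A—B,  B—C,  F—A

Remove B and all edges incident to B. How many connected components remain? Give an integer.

2

Without B, the remaining ties split the others into: {C, E, G}; {A, D, F}.
That's 2 separate components.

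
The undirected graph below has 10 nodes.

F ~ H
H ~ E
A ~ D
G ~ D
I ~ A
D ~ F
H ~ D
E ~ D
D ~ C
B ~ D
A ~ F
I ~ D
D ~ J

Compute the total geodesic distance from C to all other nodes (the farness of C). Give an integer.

17

Distances from C: A:2, B:2, D:1, E:2, F:2, G:2, H:2, I:2, J:2.
Sum = 2 + 2 + 1 + 2 + 2 + 2 + 2 + 2 + 2 = 17.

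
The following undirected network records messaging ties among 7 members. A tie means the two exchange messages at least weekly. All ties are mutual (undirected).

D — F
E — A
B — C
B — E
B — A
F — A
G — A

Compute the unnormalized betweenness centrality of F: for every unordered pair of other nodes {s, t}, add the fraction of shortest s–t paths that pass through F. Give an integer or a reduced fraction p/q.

5

Pairs whose geodesics pass through F — A–D: 1; E–D: 1; D–B: 1; D–C: 1; D–G: 1.
All other pairs contribute 0.
Summing the contributions gives betweenness(F) = 5.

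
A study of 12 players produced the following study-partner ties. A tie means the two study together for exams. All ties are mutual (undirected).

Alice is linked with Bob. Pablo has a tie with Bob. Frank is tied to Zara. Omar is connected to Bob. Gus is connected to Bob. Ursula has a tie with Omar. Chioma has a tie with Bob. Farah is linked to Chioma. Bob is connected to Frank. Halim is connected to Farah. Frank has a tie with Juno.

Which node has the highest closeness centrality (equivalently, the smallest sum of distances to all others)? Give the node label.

Bob

Farness (sum of distances to all others) for each node — Alice:27, Bob:17, Chioma:23, Farah:31, Frank:23, Gus:27, Halim:41, Juno:33, Omar:25, Pablo:27, Ursula:35, Zara:33.
The smallest farness is 17, for Bob, so Bob has the highest closeness.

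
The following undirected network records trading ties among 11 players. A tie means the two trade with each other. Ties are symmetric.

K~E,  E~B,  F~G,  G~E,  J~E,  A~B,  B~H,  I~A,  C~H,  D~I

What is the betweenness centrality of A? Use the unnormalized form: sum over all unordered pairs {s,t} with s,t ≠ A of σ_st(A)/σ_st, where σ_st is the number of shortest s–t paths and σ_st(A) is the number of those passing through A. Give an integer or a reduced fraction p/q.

Pairs whose geodesics pass through A — C–I: 1; C–D: 1; B–I: 1; B–D: 1; I–E: 1; I–F: 1; I–G: 1; I–K: 1; I–H: 1; I–J: 1; E–D: 1; F–D: 1; G–D: 1; D–K: 1 … (+2 more pairs).
All other pairs contribute 0.
Summing the contributions gives betweenness(A) = 16.

16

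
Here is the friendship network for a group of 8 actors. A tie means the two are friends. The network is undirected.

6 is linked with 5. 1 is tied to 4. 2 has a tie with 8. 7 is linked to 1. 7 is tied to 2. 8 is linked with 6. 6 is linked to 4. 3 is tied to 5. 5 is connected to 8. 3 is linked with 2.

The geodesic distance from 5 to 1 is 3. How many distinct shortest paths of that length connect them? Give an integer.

The shortest distance is 3, and the only length-3 path is 5–6–4–1. So there is exactly 1 shortest path.

1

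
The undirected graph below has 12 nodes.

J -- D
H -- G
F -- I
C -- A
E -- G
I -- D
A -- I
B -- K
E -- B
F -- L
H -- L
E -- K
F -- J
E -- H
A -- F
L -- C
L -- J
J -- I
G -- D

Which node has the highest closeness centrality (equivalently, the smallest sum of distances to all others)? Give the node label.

L

Farness (sum of distances to all others) for each node — A:29, B:33, C:27, D:22, E:24, F:24, G:22, H:21, I:24, J:23, K:33, L:20.
The smallest farness is 20, for L, so L has the highest closeness.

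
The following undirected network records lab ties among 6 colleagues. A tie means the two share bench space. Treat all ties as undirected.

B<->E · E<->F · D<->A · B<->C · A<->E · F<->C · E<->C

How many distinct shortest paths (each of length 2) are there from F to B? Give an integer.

2

The shortest distance is 2. The length-2 paths are: F–C–B; F–E–B.
That gives 2 distinct shortest paths.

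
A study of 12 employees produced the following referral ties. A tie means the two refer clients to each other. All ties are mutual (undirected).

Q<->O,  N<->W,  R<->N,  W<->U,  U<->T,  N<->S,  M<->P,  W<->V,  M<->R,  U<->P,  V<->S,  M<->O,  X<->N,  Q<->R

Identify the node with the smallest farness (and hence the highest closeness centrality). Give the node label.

Farness (sum of distances to all others) for each node — M:25, N:21, O:33, P:27, Q:31, R:23, S:29, T:35, U:25, V:31, W:23, X:31.
The smallest farness is 21, for N, so N has the highest closeness.

N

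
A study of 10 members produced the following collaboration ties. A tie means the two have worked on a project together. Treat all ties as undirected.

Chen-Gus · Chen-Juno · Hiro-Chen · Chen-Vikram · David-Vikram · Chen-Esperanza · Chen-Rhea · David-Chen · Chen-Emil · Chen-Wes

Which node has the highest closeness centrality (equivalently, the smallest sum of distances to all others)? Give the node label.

Farness (sum of distances to all others) for each node — Chen:9, David:16, Emil:17, Esperanza:17, Gus:17, Hiro:17, Juno:17, Rhea:17, Vikram:16, Wes:17.
The smallest farness is 9, for Chen, so Chen has the highest closeness.

Chen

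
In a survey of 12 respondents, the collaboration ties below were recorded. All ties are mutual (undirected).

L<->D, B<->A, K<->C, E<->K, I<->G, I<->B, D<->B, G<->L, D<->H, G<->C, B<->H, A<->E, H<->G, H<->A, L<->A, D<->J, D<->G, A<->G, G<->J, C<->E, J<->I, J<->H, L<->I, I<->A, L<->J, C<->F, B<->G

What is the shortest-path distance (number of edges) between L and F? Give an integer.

One shortest route is L – G – C – F, which uses 3 edges, and at distance 2 from L we only reach {B, C, E, H}, which does not include F. So d(L,F) = 3.

3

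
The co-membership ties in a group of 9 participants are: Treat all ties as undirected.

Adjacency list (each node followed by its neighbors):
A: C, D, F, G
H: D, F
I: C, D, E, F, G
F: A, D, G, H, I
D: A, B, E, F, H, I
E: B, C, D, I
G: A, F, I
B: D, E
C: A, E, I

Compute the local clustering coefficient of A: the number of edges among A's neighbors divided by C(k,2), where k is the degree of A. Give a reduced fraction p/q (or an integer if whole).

1/3

A's neighbors: C, D, F, and G (k = 4).
Possible neighbor pairs: C(4,2) = 6. Edges among them: D–F, F–G → e = 2.
Clustering(A) = 2/6 = 1/3.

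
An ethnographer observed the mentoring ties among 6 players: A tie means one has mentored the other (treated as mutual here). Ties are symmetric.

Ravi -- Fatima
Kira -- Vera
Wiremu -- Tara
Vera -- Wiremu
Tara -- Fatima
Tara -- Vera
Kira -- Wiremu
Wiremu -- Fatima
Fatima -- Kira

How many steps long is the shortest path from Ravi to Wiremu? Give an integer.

2

One shortest route is Ravi – Fatima – Wiremu, which uses 2 edges, and Ravi and Wiremu are not directly tied, so nothing shorter exists. So d(Ravi,Wiremu) = 2.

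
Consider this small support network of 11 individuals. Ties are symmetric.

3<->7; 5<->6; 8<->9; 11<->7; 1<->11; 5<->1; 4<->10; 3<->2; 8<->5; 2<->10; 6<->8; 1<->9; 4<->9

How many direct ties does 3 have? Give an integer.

2

3 is directly tied to 2 and 7. That is 2 neighbors, so the degree of 3 is 2.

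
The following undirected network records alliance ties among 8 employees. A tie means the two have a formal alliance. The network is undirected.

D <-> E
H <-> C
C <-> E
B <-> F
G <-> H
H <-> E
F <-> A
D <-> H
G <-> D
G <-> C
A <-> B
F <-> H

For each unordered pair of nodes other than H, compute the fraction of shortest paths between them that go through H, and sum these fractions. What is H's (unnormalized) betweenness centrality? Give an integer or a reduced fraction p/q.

Pairs whose geodesics pass through H — C–D: 1/3; C–F: 1; C–A: 1; C–B: 1; E–G: 1/3; E–F: 1; E–A: 1; E–B: 1; G–F: 1; G–A: 1; G–B: 1; D–F: 1; D–A: 1; D–B: 1.
All other pairs contribute 0.
Summing the contributions gives betweenness(H) = 38/3.

38/3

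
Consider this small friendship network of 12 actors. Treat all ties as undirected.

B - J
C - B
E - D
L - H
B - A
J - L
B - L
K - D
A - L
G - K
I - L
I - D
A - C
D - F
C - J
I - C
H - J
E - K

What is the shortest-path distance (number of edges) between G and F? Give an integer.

One shortest route is G – K – D – F, which uses 3 edges, and at distance 2 from G we only reach {D, E}, which does not include F. So d(G,F) = 3.

3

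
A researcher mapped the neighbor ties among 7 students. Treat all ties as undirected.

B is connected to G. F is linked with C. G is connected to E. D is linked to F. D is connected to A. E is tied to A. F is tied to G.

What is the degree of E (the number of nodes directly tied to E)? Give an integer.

2

E is directly tied to A and G. That is 2 neighbors, so the degree of E is 2.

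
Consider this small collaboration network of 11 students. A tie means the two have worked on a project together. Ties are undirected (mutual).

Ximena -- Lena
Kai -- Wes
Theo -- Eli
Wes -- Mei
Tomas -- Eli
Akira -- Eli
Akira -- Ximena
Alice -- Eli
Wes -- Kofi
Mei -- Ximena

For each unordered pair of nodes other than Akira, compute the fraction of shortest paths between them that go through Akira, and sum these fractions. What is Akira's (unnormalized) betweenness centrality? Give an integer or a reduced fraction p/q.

24

Pairs whose geodesics pass through Akira — Eli–Lena: 1; Eli–Mei: 1; Eli–Ximena: 1; Eli–Wes: 1; Eli–Kofi: 1; Eli–Kai: 1; Alice–Lena: 1; Alice–Mei: 1; Alice–Ximena: 1; Alice–Wes: 1; Alice–Kofi: 1; Alice–Kai: 1; Lena–Theo: 1; Lena–Tomas: 1 … (+10 more pairs).
All other pairs contribute 0.
Summing the contributions gives betweenness(Akira) = 24.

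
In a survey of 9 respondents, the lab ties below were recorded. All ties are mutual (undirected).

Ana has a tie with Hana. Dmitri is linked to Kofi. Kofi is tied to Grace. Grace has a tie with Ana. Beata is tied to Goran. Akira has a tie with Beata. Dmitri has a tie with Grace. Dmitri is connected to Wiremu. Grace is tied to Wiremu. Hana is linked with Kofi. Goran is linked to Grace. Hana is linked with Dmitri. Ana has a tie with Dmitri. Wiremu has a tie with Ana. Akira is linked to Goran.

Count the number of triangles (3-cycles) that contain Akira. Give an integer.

Akira's neighbors: Beata and Goran.
Neighbor pairs that are themselves tied: Akira–Beata–Goran. Each forms one triangle with Akira, for 1 in total.

1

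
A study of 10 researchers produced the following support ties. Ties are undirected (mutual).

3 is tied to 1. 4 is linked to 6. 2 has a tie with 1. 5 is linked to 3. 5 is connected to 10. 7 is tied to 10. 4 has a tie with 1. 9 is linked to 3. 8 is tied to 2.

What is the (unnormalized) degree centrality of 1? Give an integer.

3

1 is directly tied to 2, 3, and 4. That is 3 neighbors, so the degree of 1 is 3.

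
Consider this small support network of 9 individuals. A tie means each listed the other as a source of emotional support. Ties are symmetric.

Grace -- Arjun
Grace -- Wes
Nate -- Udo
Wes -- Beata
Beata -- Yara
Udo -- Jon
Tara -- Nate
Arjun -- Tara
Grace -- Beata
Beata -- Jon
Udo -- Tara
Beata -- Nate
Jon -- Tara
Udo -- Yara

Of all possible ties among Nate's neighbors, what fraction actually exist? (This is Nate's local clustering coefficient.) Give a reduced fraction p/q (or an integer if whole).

Nate's neighbors: Beata, Tara, and Udo (k = 3).
Possible neighbor pairs: C(3,2) = 3. Edges among them: Tara–Udo → e = 1.
Clustering(Nate) = 1/3.

1/3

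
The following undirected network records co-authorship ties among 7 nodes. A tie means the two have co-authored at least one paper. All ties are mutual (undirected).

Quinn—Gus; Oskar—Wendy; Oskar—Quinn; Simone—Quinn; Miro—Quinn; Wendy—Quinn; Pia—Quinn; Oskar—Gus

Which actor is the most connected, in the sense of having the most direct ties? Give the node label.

Degrees — Gus:2, Miro:1, Oskar:3, Pia:1, Quinn:6, Simone:1, Wendy:2.
The maximum is 6, attained only by Quinn.

Quinn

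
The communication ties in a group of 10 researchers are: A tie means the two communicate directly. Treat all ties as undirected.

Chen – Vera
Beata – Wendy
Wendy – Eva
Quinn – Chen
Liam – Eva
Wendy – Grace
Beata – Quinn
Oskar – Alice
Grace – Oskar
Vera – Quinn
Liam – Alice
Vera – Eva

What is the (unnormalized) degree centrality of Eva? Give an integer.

Eva is directly tied to Liam, Vera, and Wendy. That is 3 neighbors, so the degree of Eva is 3.

3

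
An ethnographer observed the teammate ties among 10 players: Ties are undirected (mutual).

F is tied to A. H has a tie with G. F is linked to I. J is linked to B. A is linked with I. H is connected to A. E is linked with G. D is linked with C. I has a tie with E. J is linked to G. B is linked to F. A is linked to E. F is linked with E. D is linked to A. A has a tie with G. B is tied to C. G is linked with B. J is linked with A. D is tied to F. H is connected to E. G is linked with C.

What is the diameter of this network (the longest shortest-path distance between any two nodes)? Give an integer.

Eccentricity of each node (its greatest distance to any other): A:2, B:2, C:3, D:2, E:2, F:2, G:2, H:2, I:3, J:2.
The maximum eccentricity is 3, realized for instance by the pair C–I via C – D – A – I. So the diameter is 3.

3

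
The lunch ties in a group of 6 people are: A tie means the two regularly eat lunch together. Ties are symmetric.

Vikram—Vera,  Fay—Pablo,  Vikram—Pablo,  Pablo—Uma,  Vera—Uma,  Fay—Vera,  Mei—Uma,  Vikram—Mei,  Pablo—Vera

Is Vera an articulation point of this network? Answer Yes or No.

Even without Vera, every remaining node can still reach every other (the residual graph is connected), so Vera is not a cut vertex.

No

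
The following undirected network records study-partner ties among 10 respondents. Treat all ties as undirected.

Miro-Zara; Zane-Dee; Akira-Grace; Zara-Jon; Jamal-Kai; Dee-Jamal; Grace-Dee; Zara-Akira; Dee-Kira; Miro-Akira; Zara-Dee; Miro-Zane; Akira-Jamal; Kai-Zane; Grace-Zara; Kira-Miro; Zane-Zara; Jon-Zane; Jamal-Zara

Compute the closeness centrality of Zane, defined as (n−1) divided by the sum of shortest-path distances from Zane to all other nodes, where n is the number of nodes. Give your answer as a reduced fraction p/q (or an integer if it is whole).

Distances from Zane: Akira:2, Dee:1, Grace:2, Jamal:2, Jon:1, Kai:1, Kira:2, Miro:1, Zara:1. Sum = 13.
n = 10, so closeness = 9/13.

9/13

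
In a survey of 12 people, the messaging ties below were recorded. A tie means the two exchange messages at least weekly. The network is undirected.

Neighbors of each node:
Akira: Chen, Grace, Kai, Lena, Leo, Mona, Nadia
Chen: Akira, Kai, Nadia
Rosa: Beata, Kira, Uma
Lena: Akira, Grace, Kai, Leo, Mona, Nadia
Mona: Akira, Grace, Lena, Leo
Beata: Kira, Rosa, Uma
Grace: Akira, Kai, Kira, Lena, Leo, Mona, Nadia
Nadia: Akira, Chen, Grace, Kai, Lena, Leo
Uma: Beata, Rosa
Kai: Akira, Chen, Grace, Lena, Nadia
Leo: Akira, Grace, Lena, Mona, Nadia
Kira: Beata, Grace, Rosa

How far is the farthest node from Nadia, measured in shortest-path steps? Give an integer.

Distances from Nadia: Akira:1, Beata:3, Chen:1, Grace:1, Kai:1, Kira:2, Lena:1, Leo:1, Mona:2, Rosa:3, Uma:4.
The largest is 4 (to Uma), so the eccentricity of Nadia is 4.

4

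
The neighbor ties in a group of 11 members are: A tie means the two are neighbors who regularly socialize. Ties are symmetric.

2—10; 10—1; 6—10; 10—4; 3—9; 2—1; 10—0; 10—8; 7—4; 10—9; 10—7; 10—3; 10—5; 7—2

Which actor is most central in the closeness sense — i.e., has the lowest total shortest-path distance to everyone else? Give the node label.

10

Farness (sum of distances to all others) for each node — 0:19, 1:18, 2:17, 3:18, 4:18, 5:19, 6:19, 7:17, 8:19, 9:18, 10:10.
The smallest farness is 10, for 10, so 10 has the highest closeness.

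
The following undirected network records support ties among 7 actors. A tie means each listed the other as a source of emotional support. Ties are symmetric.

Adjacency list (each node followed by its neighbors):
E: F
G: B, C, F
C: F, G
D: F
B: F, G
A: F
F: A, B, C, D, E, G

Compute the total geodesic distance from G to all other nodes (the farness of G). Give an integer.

9

Distances from G: A:2, B:1, C:1, D:2, E:2, F:1.
Sum = 2 + 1 + 1 + 2 + 2 + 1 = 9.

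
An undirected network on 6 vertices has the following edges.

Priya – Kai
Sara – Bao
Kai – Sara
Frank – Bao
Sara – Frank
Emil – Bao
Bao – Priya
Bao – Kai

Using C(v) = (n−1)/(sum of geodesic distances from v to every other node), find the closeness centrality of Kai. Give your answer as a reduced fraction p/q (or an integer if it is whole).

5/7

Distances from Kai: Bao:1, Emil:2, Frank:2, Priya:1, Sara:1. Sum = 7.
n = 6, so closeness = 5/7.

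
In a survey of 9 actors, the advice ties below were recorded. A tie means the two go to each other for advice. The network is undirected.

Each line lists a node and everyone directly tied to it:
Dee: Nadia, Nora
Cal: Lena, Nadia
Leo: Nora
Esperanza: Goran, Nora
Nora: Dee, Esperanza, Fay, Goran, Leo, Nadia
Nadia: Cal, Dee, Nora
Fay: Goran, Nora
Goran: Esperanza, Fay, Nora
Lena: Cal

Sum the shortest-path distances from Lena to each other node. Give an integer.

Distances from Lena: Cal:1, Dee:3, Esperanza:4, Fay:4, Goran:4, Leo:4, Nadia:2, Nora:3.
Sum = 1 + 3 + 4 + 4 + 4 + 4 + 2 + 3 = 25.

25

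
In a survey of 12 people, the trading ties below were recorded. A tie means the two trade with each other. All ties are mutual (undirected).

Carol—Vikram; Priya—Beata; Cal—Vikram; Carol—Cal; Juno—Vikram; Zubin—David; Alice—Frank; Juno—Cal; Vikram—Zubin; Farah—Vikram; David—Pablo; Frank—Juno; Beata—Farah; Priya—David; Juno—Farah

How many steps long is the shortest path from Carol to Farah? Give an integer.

2

One shortest route is Carol – Vikram – Farah, which uses 2 edges, and Carol and Farah are not directly tied, so nothing shorter exists. So d(Carol,Farah) = 2.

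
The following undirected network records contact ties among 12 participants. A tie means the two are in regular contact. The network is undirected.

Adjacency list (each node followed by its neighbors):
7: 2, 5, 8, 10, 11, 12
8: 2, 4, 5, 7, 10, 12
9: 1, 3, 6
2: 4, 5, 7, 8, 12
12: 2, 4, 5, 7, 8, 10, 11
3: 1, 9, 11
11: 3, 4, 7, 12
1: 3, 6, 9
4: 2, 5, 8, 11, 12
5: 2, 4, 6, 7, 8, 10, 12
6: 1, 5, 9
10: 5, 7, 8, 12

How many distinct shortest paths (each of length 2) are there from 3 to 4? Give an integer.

1

The shortest distance is 2, and the only length-2 path is 3–11–4. So there is exactly 1 shortest path.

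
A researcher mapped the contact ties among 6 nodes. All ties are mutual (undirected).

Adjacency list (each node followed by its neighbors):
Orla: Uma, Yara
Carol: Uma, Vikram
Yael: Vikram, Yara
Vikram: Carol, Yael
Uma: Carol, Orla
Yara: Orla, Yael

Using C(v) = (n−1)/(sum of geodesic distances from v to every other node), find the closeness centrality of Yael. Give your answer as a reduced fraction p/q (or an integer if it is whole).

Distances from Yael: Carol:2, Orla:2, Uma:3, Vikram:1, Yara:1. Sum = 9.
n = 6, so closeness = 5/9.

5/9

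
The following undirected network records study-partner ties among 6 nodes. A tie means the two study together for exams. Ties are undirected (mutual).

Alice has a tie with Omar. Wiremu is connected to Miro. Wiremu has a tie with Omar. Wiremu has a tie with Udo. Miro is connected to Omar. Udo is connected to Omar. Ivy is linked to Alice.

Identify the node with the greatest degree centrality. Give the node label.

Omar

Degrees — Alice:2, Ivy:1, Miro:2, Omar:4, Udo:2, Wiremu:3.
The maximum is 4, attained only by Omar.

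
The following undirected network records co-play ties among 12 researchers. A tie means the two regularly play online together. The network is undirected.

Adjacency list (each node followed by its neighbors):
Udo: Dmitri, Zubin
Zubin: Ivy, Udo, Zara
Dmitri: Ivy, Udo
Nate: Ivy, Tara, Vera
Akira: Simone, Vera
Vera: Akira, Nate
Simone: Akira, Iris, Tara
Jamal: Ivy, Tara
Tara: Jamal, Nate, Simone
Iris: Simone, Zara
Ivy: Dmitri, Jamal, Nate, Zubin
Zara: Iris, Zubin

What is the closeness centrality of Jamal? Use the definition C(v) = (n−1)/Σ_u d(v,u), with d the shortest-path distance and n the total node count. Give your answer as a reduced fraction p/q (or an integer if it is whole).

Distances from Jamal: Akira:3, Dmitri:2, Iris:3, Ivy:1, Nate:2, Simone:2, Tara:1, Udo:3, Vera:3, Zara:3, Zubin:2. Sum = 25.
n = 12, so closeness = 11/25.

11/25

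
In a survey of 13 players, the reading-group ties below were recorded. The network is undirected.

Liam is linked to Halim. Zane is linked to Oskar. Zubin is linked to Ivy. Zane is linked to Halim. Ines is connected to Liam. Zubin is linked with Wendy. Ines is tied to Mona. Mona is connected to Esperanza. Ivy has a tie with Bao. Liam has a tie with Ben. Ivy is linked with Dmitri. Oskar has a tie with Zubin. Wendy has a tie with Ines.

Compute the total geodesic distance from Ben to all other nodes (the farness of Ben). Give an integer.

43

Distances from Ben: Bao:6, Dmitri:6, Esperanza:4, Halim:2, Ines:2, Ivy:5, Liam:1, Mona:3, Oskar:4, Wendy:3, Zane:3, Zubin:4.
Sum = 6 + 6 + 4 + 2 + 2 + 5 + 1 + 3 + 4 + 3 + 3 + 4 = 43.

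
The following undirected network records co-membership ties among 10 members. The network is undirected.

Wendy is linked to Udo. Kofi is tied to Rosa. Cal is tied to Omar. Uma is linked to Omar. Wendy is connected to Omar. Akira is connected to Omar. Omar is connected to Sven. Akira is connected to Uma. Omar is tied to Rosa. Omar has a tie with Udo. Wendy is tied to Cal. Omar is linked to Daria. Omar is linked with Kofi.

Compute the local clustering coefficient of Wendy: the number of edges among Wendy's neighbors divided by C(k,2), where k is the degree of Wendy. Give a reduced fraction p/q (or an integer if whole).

Wendy's neighbors: Cal, Omar, and Udo (k = 3).
Possible neighbor pairs: C(3,2) = 3. Edges among them: Cal–Omar, Omar–Udo → e = 2.
Clustering(Wendy) = 2/3.

2/3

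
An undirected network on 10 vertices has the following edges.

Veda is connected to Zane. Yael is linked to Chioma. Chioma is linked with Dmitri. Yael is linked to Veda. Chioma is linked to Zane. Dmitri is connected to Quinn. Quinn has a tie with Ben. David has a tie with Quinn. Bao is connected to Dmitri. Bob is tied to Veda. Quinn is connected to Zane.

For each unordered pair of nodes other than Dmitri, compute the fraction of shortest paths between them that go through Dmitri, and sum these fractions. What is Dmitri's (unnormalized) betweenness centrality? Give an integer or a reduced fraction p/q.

Pairs whose geodesics pass through Dmitri — Ben–Bao: 1; Ben–Chioma: 1/2; Ben–Yael: 1/3; Bao–Bob: 3/3; Bao–Zane: 2/2; Bao–Veda: 3/3; Bao–Chioma: 1; Bao–Yael: 1; Bao–Quinn: 1; Bao–David: 1; Chioma–Quinn: 1/2; Chioma–David: 1/2; Yael–Quinn: 1/3; Yael–David: 1/3.
All other pairs contribute 0.
Summing the contributions gives betweenness(Dmitri) = 21/2.

21/2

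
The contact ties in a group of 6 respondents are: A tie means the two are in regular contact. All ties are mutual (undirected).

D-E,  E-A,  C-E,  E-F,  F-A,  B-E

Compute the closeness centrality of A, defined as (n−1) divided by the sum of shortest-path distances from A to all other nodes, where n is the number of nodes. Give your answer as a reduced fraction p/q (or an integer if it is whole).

Distances from A: B:2, C:2, D:2, E:1, F:1. Sum = 8.
n = 6, so closeness = 5/8.

5/8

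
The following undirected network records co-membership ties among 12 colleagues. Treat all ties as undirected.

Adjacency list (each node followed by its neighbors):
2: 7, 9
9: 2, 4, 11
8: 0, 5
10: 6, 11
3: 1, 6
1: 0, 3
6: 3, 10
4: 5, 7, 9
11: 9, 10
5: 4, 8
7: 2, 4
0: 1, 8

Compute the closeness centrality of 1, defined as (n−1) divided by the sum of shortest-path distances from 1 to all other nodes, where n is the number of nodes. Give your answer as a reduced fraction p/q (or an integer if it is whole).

Distances from 1: 0:1, 2:6, 3:1, 4:4, 5:3, 6:2, 7:5, 8:2, 9:5, 10:3, 11:4. Sum = 36.
n = 12, so closeness = 11/36.

11/36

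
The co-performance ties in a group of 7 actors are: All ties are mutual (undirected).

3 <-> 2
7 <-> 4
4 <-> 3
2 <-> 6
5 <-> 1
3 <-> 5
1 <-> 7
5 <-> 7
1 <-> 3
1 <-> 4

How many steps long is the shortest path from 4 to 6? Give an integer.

3

One shortest route is 4 – 3 – 2 – 6, which uses 3 edges, and at distance 2 from 4 we only reach {2, 5}, which does not include 6. So d(4,6) = 3.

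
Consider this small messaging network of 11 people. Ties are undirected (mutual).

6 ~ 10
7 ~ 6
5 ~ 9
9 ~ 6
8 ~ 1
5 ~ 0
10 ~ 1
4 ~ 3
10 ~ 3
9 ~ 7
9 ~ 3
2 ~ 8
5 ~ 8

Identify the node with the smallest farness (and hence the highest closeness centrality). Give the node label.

Farness (sum of distances to all others) for each node — 0:28, 1:22, 2:31, 3:21, 4:30, 5:19, 6:22, 7:24, 8:22, 9:18, 10:21.
The smallest farness is 18, for 9, so 9 has the highest closeness.

9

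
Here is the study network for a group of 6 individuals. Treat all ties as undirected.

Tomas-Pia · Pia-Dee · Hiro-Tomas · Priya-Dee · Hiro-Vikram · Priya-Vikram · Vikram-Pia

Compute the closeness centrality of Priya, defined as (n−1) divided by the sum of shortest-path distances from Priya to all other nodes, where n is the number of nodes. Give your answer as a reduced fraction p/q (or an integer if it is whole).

5/9

Distances from Priya: Dee:1, Hiro:2, Pia:2, Tomas:3, Vikram:1. Sum = 9.
n = 6, so closeness = 5/9.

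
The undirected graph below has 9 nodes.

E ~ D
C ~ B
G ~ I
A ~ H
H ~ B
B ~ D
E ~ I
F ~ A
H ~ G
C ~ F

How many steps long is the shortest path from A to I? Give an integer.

3

One shortest route is A – H – G – I, which uses 3 edges, and at distance 2 from A we only reach {B, C, G}, which does not include I. So d(A,I) = 3.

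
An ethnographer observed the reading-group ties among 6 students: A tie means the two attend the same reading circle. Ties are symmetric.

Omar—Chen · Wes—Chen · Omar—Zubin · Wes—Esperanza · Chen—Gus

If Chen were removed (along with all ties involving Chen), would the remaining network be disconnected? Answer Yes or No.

Removing Chen leaves {Esperanza and Wes} with no path to {Omar and Zubin}, so the network splits into 3 components. Chen is a cut vertex.

Yes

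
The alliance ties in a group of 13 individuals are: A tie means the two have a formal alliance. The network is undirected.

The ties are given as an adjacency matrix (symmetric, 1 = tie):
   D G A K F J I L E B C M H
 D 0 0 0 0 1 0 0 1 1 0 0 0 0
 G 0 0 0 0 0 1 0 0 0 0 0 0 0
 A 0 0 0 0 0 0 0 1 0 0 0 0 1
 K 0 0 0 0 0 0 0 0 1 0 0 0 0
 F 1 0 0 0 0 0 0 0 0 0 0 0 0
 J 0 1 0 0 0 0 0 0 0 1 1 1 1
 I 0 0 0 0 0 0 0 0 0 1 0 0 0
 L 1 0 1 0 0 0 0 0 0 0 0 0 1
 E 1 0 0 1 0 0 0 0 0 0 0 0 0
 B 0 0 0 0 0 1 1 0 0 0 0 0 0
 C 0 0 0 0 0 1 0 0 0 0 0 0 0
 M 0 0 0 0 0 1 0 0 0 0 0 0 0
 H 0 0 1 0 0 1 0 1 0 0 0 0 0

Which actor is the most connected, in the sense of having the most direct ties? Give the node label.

J

Degrees — A:2, B:2, C:1, D:3, E:2, F:1, G:1, H:3, I:1, J:5, K:1, L:3, M:1.
The maximum is 5, attained only by J.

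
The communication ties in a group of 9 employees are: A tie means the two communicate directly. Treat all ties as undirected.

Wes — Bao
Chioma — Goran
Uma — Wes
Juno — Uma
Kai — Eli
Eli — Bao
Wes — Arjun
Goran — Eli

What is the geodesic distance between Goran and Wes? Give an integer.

3

One shortest route is Goran – Eli – Bao – Wes, which uses 3 edges, and at distance 2 from Goran we only reach {Bao, Kai}, which does not include Wes. So d(Goran,Wes) = 3.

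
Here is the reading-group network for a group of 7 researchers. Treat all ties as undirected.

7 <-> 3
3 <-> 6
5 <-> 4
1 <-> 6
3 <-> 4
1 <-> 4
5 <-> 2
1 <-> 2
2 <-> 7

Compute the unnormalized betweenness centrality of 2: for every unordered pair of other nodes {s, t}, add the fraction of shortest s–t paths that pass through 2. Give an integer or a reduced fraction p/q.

Pairs whose geodesics pass through 2 — 6–5: 1/3; 7–5: 1; 7–1: 1; 5–1: 1/2.
All other pairs contribute 0.
Summing the contributions gives betweenness(2) = 17/6.

17/6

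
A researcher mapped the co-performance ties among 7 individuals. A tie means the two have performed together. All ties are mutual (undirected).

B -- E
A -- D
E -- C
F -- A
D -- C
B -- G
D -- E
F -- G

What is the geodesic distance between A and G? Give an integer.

One shortest route is A – F – G, which uses 2 edges, and A and G are not directly tied, so nothing shorter exists. So d(A,G) = 2.

2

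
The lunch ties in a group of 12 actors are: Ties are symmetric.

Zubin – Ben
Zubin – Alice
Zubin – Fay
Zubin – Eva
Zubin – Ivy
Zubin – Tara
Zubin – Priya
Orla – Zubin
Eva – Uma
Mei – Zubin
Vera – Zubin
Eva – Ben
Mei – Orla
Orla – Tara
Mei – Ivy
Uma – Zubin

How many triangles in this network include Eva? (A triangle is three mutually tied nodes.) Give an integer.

2

Eva's neighbors: Ben, Uma, and Zubin.
Neighbor pairs that are themselves tied: Eva–Ben–Zubin; Eva–Uma–Zubin. Each forms one triangle with Eva, for 2 in total.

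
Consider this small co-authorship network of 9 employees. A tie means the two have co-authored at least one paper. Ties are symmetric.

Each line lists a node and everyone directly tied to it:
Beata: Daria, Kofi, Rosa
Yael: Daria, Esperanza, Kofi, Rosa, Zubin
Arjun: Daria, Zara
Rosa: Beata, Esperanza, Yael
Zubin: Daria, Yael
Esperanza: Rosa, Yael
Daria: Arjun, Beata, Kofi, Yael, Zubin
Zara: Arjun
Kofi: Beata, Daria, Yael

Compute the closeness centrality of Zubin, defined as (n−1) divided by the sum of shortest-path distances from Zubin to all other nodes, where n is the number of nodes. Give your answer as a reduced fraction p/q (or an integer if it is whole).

8/15

Distances from Zubin: Arjun:2, Beata:2, Daria:1, Esperanza:2, Kofi:2, Rosa:2, Yael:1, Zara:3. Sum = 15.
n = 9, so closeness = 8/15.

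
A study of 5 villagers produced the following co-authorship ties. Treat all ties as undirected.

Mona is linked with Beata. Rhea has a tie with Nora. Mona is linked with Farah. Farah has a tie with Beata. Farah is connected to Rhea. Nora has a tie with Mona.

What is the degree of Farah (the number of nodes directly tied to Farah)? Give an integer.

Farah is directly tied to Beata, Mona, and Rhea. That is 3 neighbors, so the degree of Farah is 3.

3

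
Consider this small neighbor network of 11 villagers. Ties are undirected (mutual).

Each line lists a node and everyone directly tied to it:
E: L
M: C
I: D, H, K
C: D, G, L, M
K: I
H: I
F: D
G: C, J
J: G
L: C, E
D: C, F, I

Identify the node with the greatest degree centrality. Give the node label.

C

Degrees — C:4, D:3, E:1, F:1, G:2, H:1, I:3, J:1, K:1, L:2, M:1.
The maximum is 4, attained only by C.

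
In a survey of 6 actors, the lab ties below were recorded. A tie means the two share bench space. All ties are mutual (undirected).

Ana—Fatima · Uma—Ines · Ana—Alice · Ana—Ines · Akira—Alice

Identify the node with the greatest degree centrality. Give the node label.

Ana

Degrees — Akira:1, Alice:2, Ana:3, Fatima:1, Ines:2, Uma:1.
The maximum is 3, attained only by Ana.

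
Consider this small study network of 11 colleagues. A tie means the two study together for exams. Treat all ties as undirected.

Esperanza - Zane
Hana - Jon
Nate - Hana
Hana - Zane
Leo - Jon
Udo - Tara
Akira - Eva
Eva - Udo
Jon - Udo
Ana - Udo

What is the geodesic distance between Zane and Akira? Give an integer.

5

One shortest route is Zane – Hana – Jon – Udo – Eva – Akira, which uses 5 edges, and at distance 4 from Zane we only reach {Ana, Eva, Tara}, which does not include Akira. So d(Zane,Akira) = 5.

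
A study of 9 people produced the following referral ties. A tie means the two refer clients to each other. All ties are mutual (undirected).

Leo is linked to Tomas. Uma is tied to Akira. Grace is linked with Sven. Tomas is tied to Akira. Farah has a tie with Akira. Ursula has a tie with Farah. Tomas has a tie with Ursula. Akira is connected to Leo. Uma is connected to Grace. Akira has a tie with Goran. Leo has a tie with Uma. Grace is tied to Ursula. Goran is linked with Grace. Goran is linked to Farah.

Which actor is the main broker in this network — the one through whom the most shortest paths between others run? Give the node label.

Unnormalized betweenness of each node: Akira:11/2, Farah:1, Goran:2, Grace:9, Leo:1/2, Sven:0, Tomas:3/2, Uma:3, Ursula:7/2.
Grace has the largest value, 9, making it the main broker — the node through which the most shortest paths run.

Grace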